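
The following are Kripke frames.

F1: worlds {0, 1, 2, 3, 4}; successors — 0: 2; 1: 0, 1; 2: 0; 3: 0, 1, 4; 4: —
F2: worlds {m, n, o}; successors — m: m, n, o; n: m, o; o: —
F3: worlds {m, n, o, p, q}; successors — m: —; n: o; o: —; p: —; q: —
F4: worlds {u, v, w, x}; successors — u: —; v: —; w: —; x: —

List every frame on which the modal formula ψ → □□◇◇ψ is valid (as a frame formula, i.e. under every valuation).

F3, F4

The schema corresponds to a generalized confluence (Geach) condition: ∀x ∀z (xR²z → ∃w (x = w ∧ zR²w)).
F1: fails — 1R²0 but no w with 1=w and 0R²w.
F2: fails — mR²o but no w with m=w and oR²w.
F3: ✓.
F4: ✓.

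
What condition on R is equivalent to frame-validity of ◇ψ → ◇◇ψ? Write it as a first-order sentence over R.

∀x ∀y (xRy → ∃w (y = w ∧ xR²w))

This is a Sahlqvist (Geach-type) schema ◇^1□^0ψ → □^0◇^2ψ.
Minimal-valuation argument: fix x; take any y with xR^1y and any z with xR^0z. Set V(ψ) to the set of worlds R-reachable from y in exactly 0 steps. Then □^0ψ holds at y, so the antecedent holds at x; validity forces ◇^2ψ at z, giving a w with zR^2w and yR^0w.
First-order correspondent: ∀x ∀y (xRy → ∃w (y = w ∧ xR²w)).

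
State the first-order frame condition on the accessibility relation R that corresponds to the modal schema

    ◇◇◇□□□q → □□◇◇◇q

This is a Sahlqvist (Geach-type) schema ◇^3□^3q → □^2◇^3q.
Minimal-valuation argument: fix x; take any y with xR^3y and any z with xR^2z. Set V(q) to the set of worlds R-reachable from y in exactly 3 steps. Then □^3q holds at y, so the antecedent holds at x; validity forces ◇^3q at z, giving a w with zR^3w and yR^3w.
First-order correspondent: ∀x ∀y ∀z ((xR³y ∧ xR²z) → ∃w (yR³w ∧ zR³w)).

∀x ∀y ∀z ((xR³y ∧ xR²z) → ∃w (yR³w ∧ zR³w))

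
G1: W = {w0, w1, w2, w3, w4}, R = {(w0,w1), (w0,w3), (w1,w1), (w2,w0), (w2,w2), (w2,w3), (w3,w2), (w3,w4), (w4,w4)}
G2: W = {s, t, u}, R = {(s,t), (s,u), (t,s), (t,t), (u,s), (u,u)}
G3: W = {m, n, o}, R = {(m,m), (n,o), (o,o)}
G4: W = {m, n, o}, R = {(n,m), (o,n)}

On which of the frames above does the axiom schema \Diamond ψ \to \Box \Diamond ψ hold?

The schema corresponds to the Euclidean property: \forall x \forall y \forall z (Rxy \wedge Rxz \to Ryz).
G1: fails — Rw0w1 and Rw0w3 but not Rw1w3.
G2: fails — Rsu and Rst but not Rut.
G3: ✓.
G4: fails — Rnm and Rnm but not Rmm.

G3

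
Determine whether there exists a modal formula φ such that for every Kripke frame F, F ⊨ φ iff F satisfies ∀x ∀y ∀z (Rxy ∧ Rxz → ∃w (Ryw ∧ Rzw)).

Definable; ◇□r → □◇r defines it

Yes: it is convergence, defined by the .2 schema ◇□r → □◇r.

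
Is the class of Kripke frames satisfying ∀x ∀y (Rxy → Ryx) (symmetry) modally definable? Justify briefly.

Definable; r → □◇r defines it

This is a Sahlqvist condition; the B axiom r → □◇r defines it.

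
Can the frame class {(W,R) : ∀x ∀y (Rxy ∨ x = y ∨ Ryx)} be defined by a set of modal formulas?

If a class were modally definable it would be closed under disjoint unions (Goldblatt–Thomason).
Take 4 disjoint single-world reflexive frames: each is trivially connected, but their disjoint union has 4 worlds with no edge between distinct components, so it is not connected.
Hence connectedness of R is not modally definable.

No — not modally definable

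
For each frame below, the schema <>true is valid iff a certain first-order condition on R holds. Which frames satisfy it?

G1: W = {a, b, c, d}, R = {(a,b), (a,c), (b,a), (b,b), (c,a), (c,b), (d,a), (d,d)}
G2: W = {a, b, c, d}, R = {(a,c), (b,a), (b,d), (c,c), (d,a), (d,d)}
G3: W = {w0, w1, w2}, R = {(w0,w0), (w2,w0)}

Frame correspondent (Sahlqvist): forall x exists y Rxy — i.e. seriality.
G1: satisfies the condition.
G2: satisfies the condition.
G3: fails — world w1 has no successor.

G1, G2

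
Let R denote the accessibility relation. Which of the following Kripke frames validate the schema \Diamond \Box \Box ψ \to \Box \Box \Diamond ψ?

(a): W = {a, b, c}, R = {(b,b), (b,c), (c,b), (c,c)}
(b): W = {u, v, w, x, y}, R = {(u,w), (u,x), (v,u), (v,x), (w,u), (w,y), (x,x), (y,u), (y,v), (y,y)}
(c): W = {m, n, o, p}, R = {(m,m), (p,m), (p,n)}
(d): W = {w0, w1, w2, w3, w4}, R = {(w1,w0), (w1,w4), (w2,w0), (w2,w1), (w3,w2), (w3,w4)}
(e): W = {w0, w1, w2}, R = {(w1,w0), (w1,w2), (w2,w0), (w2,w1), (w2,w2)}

This is the axiom for a generalized confluence (Geach) condition; its first-order frame correspondent is \forall x \forall y \forall z ((xRy \wedge x R^2 z) \to \exists w (y R^2 w \wedge zRw)).
(a): condition met.
(b): fails — uRx, uR²y but no t with xR²t and yRt.
(c): fails — pRn, pR²m but no w with nR²w and mRw.
(d): fails — w2Rw0, w2R²w0 but no w with w0R²w and w0Rw.
(e): fails — w1Rw0, w1R²w0 but no w with w0R²w and w0Rw.

(a)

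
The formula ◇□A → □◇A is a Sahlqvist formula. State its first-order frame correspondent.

Suppose ◇□A→□◇A is valid. Take Rxy, Rxz and set V(A)={w : Ryw}. Then □A at y so ◇□A at x, so □◇A at x, so ◇A at z, giving w with Rzw and Ryw.

Convergence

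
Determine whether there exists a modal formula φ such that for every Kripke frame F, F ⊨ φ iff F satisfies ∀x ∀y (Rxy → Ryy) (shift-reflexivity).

Yes — defined by □(□r → r)

The condition is shift-reflexivity. A defining modal formula is □(□r → r).
Suppose □(□r→r) is valid. Take Rxy and set V(r)={w : Ryw}. Then at y, □r holds; since □(□r→r) at x, □r→r at y, so r at y, i.e. Ryy.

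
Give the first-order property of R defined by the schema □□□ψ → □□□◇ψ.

∀x ∀z (xR³z → ∃w (xR³w ∧ zRw))

This is a Sahlqvist (Geach-type) schema ◇^0□^3ψ → □^3◇^1ψ.
Minimal-valuation argument: fix x; take any y with xR^0y and any z with xR^3z. Set V(ψ) to the set of worlds R-reachable from y in exactly 3 steps. Then □^3ψ holds at y, so the antecedent holds at x; validity forces ◇^1ψ at z, giving a w with zR^1w and yR^3w.
First-order correspondent: ∀x ∀z (xR³z → ∃w (xR³w ∧ zRw)).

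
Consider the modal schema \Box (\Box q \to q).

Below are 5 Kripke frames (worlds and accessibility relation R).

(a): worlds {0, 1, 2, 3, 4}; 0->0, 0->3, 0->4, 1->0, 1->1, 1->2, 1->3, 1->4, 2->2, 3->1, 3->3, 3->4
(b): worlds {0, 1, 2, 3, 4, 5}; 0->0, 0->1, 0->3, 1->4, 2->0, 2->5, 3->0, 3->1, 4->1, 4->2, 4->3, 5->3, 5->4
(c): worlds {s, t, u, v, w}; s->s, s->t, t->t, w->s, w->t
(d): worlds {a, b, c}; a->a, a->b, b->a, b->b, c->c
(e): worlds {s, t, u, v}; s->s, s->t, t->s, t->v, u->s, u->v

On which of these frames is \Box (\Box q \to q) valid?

This is the axiom for shift-reflexivity; its first-order frame correspondent is \forall x \forall y (Rxy \to Ryy).
(a): fails — R34 but not R44.
(b): fails — R31 but not R11.
(c): satisfies the condition.
(d): satisfies the condition.
(e): fails — Ruv but not Rvv.
Valid on: (c), (d).

(c), (d)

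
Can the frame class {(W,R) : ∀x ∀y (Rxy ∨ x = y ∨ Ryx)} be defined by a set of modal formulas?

No — not modally definable

Any modally definable frame class is closed under disjoint unions.
Take 2 disjoint single-world reflexive frames: each is trivially connected, but their disjoint union has 2 worlds with no edge between distinct components, so it is not connected.
So the class is not modally definable.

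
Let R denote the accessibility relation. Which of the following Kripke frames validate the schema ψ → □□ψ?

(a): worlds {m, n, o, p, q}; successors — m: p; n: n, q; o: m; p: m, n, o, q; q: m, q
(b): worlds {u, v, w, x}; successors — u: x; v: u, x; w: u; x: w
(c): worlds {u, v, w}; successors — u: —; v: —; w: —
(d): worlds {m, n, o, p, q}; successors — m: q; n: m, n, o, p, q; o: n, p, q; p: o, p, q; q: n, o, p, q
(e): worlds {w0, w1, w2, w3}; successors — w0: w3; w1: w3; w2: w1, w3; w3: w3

The schema corresponds to a generalized confluence (Geach) condition: ∀x ∀z (xR²z → ∃w (x = w ∧ z = w)).
(a): fails — mR²n but m ≠ n.
(b): fails — uR²w but u ≠ w.
(c): satisfies the condition.
(d): fails — mR²n but m ≠ n.
(e): fails — w0R²w3 but w0 ≠ w3.

(c)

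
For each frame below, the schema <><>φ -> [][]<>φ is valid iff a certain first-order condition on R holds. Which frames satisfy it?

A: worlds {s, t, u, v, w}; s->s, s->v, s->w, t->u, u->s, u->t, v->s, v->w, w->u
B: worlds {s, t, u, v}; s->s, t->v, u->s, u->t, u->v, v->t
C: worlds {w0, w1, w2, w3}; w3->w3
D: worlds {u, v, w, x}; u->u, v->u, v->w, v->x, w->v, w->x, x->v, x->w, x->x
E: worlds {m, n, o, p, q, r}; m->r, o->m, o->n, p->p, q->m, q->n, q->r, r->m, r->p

C

The schema corresponds to a generalized confluence (Geach) condition: forall x forall y forall z ((x R^2 y & x R^2 z) -> exists w (y = w & zRw)).
A: fails — sR²s, sR²w but no w* with s=w* and wRw*.
B: fails — tR²t, tR²t but no w with t=w and tRw.
C: satisfies the condition.
D: fails — vR²u, vR²w but no t with u=t and wRt.
E: fails — mR²m, mR²m but no w with m=w and mRw.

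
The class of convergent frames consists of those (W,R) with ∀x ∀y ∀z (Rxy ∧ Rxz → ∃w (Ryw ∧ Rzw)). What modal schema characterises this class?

A defining formula is ◇□r → □◇r (the .2 axiom).
Suppose ◇□r→□◇r is valid. Take Rxy, Rxz and set V(r)={w : Ryw}. Then □r at y so ◇□r at x, so □◇r at x, so ◇r at z, giving w with Rzw and Ryw.

◇□r → □◇r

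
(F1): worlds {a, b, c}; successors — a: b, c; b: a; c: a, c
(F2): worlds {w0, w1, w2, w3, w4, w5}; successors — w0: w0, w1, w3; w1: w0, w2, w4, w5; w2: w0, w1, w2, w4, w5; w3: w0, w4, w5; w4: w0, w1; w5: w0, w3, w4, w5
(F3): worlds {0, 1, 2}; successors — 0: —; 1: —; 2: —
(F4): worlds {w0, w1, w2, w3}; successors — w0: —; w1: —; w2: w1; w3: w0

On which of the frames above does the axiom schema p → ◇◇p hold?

(F1), (F2)

The schema corresponds to a generalized confluence (Geach) condition: ∀x ∃w (x = w ∧ xR²w).
(F1): satisfies the condition.
(F2): satisfies the condition.
(F3): fails — at 0 but no w with 0=w and 0R²w.
(F4): fails — at w0 but no w with w0=w and w0R²w.
Valid on: (F1), (F2).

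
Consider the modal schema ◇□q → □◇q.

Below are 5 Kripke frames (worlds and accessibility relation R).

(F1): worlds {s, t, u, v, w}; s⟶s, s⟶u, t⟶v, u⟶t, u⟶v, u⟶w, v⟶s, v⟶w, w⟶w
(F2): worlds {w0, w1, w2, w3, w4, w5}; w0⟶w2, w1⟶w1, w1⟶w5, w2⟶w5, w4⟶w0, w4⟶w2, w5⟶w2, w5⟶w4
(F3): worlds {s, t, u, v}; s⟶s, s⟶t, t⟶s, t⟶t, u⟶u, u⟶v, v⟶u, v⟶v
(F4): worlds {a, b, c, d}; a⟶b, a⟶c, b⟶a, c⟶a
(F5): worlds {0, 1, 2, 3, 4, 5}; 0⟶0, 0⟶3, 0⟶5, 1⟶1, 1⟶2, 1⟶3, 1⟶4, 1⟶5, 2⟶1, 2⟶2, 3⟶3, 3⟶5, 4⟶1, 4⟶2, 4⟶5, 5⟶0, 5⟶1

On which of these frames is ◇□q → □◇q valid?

This is the axiom for convergence; its first-order frame correspondent is ∀x ∀y ∀z (Rxy ∧ Rxz → ∃w (Ryw ∧ Rzw)).
(F1): fails — Rsu and Rss but u and s have no common successor.
(F2): fails — Rw1w5 and Rw1w1 but w5 and w1 have no common successor.
(F3): ✓.
(F4): ✓.
(F5): fails — R03 and R05 but 3 and 5 have no common successor.

(F3), (F4)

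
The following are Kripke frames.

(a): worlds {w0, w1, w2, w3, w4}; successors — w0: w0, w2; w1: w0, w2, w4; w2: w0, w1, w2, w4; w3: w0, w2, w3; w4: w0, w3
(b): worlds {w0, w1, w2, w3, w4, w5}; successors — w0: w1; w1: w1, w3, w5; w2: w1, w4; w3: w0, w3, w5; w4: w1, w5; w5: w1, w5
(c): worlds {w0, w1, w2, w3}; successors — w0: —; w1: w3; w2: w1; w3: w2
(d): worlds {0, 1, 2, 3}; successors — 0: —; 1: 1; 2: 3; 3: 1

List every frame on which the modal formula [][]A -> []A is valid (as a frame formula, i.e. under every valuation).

Frame correspondent (Sahlqvist): forall x forall y (Rxy -> exists z (Rxz & Rzy)) — i.e. density.
(a): satisfies the condition.
(b): fails — Rw2w4 but no z with Rw2z and Rzw4.
(c): fails — Rw3w2 but no z with Rw3z and Rzw2.
(d): fails — R23 but no z with R2z and Rz3.
Valid on: (a).

(a)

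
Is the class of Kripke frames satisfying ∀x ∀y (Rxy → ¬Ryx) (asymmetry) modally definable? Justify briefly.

If a class were modally definable it would be closed under surjective bounded morphisms (Goldblatt–Thomason).
The 5-cycle (worlds 0,1,2,3,4 with 0→1→2→3→4→0) is asymmetric. Mapping every world to a single reflexive point • is a surjective bounded morphism, and the reflexive point is not asymmetric (R•• but asymmetry requires ¬R••).
So the class is not modally definable.

Not definable by any modal formula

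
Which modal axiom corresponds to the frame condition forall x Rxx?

A defining formula is □q → q (the T axiom).

□q → q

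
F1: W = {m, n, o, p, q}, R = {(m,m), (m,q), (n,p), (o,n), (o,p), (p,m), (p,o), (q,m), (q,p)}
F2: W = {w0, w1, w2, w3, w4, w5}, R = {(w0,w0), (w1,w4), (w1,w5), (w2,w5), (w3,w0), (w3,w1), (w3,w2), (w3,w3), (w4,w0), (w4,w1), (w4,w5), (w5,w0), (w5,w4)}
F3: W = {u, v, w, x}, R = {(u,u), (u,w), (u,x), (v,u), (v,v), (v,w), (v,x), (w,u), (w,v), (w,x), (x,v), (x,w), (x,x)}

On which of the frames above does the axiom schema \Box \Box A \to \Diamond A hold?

F3

This is the axiom for a generalized confluence (Geach) condition; its first-order frame correspondent is \forall x \exists w (x R^2 w \wedge xRw).
F1: fails — at n but no w with nR²w and nRw.
F2: fails — at w2 but no w with w2R²w and w2Rw.
F3: satisfies the condition.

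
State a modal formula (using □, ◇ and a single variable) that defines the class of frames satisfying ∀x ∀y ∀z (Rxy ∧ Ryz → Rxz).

A defining formula is □p → □□p (the 4 axiom).
Suppose □p→□□p is valid. Take Rxy, Ryz and set V(p)={w : Rxw}. Then □p at x, so □□p at x, so □p at y, so p at z, i.e. Rxz.

□p → □□p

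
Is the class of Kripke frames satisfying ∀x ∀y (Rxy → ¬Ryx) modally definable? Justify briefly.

Not modally definable

Modal frame validity is preserved under surjective bounded morphisms.
The 5-cycle (worlds w0,w1,w2,w3,w4 with w0→w1→w2→w3→w4→w0) is asymmetric. Mapping every world to a single reflexive point • is a surjective bounded morphism, and the reflexive point is not asymmetric (R•• but asymmetry requires ¬R••).
So the class is not modally definable.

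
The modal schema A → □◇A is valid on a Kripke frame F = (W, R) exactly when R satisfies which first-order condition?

This is the B axiom.
It corresponds to symmetry: ∀x ∀y (Rxy → Ryx).

Symmetry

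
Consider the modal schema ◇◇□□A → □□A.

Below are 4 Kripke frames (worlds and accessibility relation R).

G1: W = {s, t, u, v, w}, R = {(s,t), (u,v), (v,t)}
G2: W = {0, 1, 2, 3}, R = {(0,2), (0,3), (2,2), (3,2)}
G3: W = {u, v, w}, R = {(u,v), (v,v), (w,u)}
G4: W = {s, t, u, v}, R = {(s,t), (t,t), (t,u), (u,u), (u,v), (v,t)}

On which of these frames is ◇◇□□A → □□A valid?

G2, G3

Frame correspondent (Sahlqvist): ∀x ∀y ∀z ((xR²y ∧ xR²z) → ∃w (yR²w ∧ z = w)) — i.e. a generalized confluence (Geach) condition.
G1: fails — uR²t, uR²t but no w* with tR²w* and t=w*.
G2: satisfies the condition.
G3: satisfies the condition.
G4: fails — tR²v, tR²v but no w with vR²w and v=w.
Valid on: G2, G3.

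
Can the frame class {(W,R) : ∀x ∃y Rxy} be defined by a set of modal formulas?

The condition is seriality. A defining modal formula is □p → ◇p.
Suppose □p→◇p is valid. At any x set V(p)=W. Then □p at x, so ◇p at x, so x has a successor.

Yes, by □p → ◇p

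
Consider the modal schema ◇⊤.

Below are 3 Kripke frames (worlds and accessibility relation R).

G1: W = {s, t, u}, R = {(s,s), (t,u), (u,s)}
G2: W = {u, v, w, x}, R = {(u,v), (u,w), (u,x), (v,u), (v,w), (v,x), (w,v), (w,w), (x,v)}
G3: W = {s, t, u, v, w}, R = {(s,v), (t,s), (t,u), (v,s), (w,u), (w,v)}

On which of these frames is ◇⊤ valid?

G1, G2

The schema corresponds to seriality: ∀x ∃y Rxy.
G1: satisfies the condition.
G2: satisfies the condition.
G3: fails — world u has no successor.
Valid on: G1, G2.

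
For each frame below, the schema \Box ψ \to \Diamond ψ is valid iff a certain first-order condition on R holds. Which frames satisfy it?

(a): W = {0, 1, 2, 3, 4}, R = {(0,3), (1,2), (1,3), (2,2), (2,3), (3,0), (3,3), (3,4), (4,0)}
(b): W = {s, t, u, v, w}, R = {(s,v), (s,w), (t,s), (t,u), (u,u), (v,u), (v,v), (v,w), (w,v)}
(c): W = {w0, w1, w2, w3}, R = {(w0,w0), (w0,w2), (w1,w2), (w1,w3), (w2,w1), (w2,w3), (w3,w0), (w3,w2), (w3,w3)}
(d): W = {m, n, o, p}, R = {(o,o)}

(a), (b), (c)

Frame correspondent (Sahlqvist): \forall x \exists y Rxy — i.e. seriality.
(a): condition met.
(b): condition met.
(c): condition met.
(d): fails — world m has no successor.
Valid on: (a), (b), (c).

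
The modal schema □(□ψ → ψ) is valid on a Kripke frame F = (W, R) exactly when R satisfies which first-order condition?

Suppose □(□ψ→ψ) is valid. Take Rxy and set V(ψ)={w : Ryw}. Then at y, □ψ holds; since □(□ψ→ψ) at x, □ψ→ψ at y, so ψ at y, i.e. Ryy.

shift-reflexivity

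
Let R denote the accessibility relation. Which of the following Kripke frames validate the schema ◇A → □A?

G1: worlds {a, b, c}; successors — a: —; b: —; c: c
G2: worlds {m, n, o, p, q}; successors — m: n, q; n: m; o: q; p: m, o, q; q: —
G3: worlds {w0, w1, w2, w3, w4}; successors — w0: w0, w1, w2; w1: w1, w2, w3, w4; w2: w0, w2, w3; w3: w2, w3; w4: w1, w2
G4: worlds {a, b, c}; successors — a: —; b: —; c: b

G1, G4

The schema corresponds to partial functionality: ∀x ∀y ∀z (Rxy ∧ Rxz → y = z).
G1: condition met.
G2: fails — m sees both n and q.
G3: fails — w0 sees both w0 and w1.
G4: condition met.
Valid on: G1, G4.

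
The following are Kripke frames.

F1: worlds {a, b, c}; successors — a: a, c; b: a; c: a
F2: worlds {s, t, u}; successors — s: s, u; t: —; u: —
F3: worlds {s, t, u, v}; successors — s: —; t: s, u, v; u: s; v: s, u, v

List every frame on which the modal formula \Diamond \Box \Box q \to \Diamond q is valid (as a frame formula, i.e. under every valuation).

This is the axiom for a generalized confluence (Geach) condition; its first-order frame correspondent is \forall x \forall y (xRy \to \exists w (y R^2 w \wedge xRw)).
F1: ✓.
F2: fails — sRu but no w with uR²w and sRw.
F3: fails — tRs but no w with sR²w and tRw.

F1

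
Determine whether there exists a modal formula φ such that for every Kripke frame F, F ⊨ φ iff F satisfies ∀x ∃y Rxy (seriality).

This is a Sahlqvist condition; the D axiom □p → ◇p defines it.
Suppose □p→◇p is valid. At any x set V(p)=W. Then □p at x, so ◇p at x, so x has a successor.

Yes, by □p → ◇p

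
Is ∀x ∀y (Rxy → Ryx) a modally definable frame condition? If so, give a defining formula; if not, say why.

The condition is symmetry. A defining modal formula is p → □◇p.
Suppose p→□◇p is valid. Take Rxy and set V(p)={x}. Then p at x, so □◇p at x, so ◇p at y, so some z with Ryz has p; z=x, i.e. Ryx.

Definable; p → □◇p defines it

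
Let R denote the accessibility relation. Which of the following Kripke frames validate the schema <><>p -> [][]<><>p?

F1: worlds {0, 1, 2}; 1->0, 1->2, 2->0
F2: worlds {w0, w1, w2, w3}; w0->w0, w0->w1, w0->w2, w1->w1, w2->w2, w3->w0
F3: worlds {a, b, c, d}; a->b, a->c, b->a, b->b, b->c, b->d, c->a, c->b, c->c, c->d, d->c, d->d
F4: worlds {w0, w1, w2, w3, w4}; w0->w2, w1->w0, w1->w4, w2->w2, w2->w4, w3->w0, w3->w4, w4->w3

F3

Frame correspondent (Sahlqvist): forall x forall y forall z ((x R^2 y & x R^2 z) -> exists w (y = w & z R^2 w)) — i.e. a generalized confluence (Geach) condition.
F1: fails — 1R²0, 1R²0 but no w with 0=w and 0R²w.
F2: fails — w0R²w0, w0R²w1 but no w with w0=w and w1R²w.
F3: condition met.
F4: fails — w0R²w2, w0R²w4 but no w with w2=w and w4R²w.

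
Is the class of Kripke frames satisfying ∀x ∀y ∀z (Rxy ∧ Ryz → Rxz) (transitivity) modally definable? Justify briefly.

This is a Sahlqvist condition; the 4 axiom □q → □□q defines it.

Definable; □q → □□q defines it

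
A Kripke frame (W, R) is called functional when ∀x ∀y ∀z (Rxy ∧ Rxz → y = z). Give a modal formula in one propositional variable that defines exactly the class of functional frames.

The condition is partial functionality. The CD schema ◇q → □q defines it.
Suppose ◇q→□q is valid. Take Rxy, Rxz and set V(q)={y}. Then ◇q at x, so □q at x, so q at z, i.e. z=y.

◇q → □q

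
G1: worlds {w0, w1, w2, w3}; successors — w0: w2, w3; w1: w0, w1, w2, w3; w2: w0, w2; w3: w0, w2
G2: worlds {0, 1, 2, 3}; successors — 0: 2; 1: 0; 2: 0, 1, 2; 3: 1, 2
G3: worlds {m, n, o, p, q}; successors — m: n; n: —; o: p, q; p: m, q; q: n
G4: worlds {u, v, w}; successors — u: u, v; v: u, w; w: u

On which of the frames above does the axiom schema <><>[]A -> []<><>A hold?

G1, G4

The schema corresponds to a generalized confluence (Geach) condition: forall x forall y forall z ((x R^2 y & xRz) -> exists w (yRw & z R^2 w)).
G1: ✓.
G2: fails — 2R²1, 2R1 but no w with 1Rw and 1R²w.
G3: fails — oR²m, oRq but no w with mRw and qR²w.
G4: ✓.
Valid on: G1, G4.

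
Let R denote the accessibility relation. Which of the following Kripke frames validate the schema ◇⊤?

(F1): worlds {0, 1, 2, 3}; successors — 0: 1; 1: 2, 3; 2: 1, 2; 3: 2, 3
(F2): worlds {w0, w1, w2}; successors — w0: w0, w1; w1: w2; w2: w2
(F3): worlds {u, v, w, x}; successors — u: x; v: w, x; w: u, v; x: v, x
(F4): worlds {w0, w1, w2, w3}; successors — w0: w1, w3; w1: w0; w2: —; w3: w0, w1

(F1), (F2), (F3)

The schema corresponds to seriality: ∀x ∃y Rxy.
(F1): ✓.
(F2): ✓.
(F3): ✓.
(F4): fails — world w2 has no successor.
Valid on: (F1), (F2), (F3).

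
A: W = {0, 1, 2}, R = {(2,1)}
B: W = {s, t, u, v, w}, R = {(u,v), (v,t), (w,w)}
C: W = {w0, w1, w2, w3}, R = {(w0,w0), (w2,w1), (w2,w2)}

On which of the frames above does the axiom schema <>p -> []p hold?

The schema corresponds to partial functionality: forall x forall y forall z (Rxy & Rxz -> y = z).
A: ✓.
B: ✓.
C: fails — w2 sees both w1 and w2.
Valid on: A, B.

A, B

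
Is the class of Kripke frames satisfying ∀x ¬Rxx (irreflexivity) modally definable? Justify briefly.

If a class were modally definable it would be closed under surjective bounded morphisms (Goldblatt–Thomason).
The 5-cycle (worlds w0,w1,w2,w3,w4 with w0→w1→w2→w3→w4→w0) is irreflexive, and the map sending every world to a single reflexive point • is a surjective bounded morphism (forth: every edge maps to (•,•); back: every world has a successor). So any modal formula valid on the 5-cycle is also valid on the reflexive point, which is not irreflexive.
Hence irreflexivity is not modally definable.

Not modally definable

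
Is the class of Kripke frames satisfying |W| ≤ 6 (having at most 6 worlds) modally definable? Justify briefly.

No — not modally definable

If a class were modally definable it would be closed under disjoint unions (Goldblatt–Thomason).
Any modal formula valid on each of 7 disjoint one-world frames is valid on their disjoint union (validity is preserved under disjoint unions). Each one-world frame has |W|=1≤6, but the union has |W|=7.
Hence having at most 6 worlds is not modally definable.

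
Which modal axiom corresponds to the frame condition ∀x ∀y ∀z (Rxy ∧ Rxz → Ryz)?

◇s → □◇s

This is the Euclidean property; the standard corresponding axiom is 5: ◇s → □◇s.
Suppose ◇s→□◇s is valid. Take Rxy, Rxz and set V(s)={y}. Then ◇s at x, so □◇s at x, so ◇s at z, so some w with Rzw has s; w=y, i.e. Rzy. By symmetry of the argument, Ryz.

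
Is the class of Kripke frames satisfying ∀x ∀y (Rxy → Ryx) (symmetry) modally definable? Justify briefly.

Yes, by p → □◇p

This is a Sahlqvist condition; the B axiom p → □◇p defines it.
Suppose p→□◇p is valid. Take Rxy and set V(p)={x}. Then p at x, so □◇p at x, so ◇p at y, so some z with Ryz has p; z=x, i.e. Ryx.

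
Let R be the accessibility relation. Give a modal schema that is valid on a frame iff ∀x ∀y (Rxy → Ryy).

□(□s → s)

This is shift-reflexivity; the standard corresponding axiom is T□: □(□s → s).
Suppose □(□s→s) is valid. Take Rxy and set V(s)={w : Ryw}. Then at y, □s holds; since □(□s→s) at x, □s→s at y, so s at y, i.e. Ryy.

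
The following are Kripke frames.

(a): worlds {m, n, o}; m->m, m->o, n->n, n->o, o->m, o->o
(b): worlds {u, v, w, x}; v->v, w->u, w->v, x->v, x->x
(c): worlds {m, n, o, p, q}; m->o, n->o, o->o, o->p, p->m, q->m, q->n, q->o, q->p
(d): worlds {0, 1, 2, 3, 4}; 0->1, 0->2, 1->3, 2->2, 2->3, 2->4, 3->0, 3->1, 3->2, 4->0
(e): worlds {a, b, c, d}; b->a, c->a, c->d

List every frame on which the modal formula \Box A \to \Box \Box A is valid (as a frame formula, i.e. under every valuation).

This is the axiom for transitivity; its first-order frame correspondent is \forall x \forall y \forall z (Rxy \wedge Ryz \to Rxz).
(a): fails — Rno and Rom but not Rnm.
(b): holds.
(c): fails — Rop and Rpm but not Rom.
(d): fails — R32 and R23 but not R33.
(e): holds.
Valid on: (b), (e).

(b), (e)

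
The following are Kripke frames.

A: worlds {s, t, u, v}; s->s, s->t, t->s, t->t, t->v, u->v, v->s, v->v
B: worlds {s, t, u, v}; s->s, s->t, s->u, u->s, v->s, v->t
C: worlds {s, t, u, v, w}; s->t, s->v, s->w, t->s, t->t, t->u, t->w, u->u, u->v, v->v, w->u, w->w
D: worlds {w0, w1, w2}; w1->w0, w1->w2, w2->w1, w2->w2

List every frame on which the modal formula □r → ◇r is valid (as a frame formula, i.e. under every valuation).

This is the axiom for seriality; its first-order frame correspondent is ∀x ∃y Rxy.
A: holds.
B: fails — world t has no successor.
C: holds.
D: fails — world w0 has no successor.
Valid on: A, C.

A, C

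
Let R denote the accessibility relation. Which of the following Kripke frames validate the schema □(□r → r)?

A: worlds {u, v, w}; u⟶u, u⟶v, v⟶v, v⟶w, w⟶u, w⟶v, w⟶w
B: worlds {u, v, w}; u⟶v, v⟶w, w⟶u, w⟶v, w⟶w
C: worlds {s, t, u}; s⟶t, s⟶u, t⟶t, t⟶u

A

Frame correspondent (Sahlqvist): ∀x ∀y (Rxy → Ryy) — i.e. shift-reflexivity.
A: satisfies the condition.
B: fails — Ruv but not Rvv.
C: fails — Rsu but not Ruu.
Valid on: A.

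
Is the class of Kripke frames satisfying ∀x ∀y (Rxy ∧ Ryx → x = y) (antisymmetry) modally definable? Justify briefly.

No — not modally definable

Modal frame validity is preserved under surjective bounded morphisms.
The 6-cycle (worlds 0,1,2,3,4,5 with 0→1→2→3→4→5→0) is antisymmetric. Sending even-indexed worlds to a and odd-indexed worlds to b is a surjective bounded morphism onto the two-world frame with a↔b, which is not antisymmetric.
So the class is not modally definable.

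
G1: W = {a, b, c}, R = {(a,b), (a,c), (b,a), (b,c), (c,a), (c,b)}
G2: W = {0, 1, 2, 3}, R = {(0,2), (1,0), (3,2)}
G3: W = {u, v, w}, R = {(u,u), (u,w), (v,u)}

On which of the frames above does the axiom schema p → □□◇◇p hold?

G1

The schema corresponds to a generalized confluence (Geach) condition: ∀x ∀z (xR²z → ∃w (x = w ∧ zR²w)).
G1: satisfies the condition.
G2: fails — 1R²2 but no w with 1=w and 2R²w.
G3: fails — uR²w but no t with u=t and wR²t.
Valid on: G1.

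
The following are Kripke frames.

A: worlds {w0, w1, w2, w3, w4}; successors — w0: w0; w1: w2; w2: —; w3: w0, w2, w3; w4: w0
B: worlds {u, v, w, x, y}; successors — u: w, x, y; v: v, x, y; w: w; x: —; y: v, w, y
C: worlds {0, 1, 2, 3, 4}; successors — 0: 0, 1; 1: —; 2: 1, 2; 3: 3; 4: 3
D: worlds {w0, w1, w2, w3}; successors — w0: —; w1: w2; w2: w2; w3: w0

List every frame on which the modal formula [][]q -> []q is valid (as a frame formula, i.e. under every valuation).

The schema corresponds to density: forall x forall y (Rxy -> exists z (Rxz & Rzy)).
A: fails — Rw1w2 but no z with Rw1z and Rzw2.
B: fails — Rux but no z with Ruz and Rzx.
C: holds.
D: fails — Rw3w0 but no z with Rw3z and Rzw0.
Valid on: C.

C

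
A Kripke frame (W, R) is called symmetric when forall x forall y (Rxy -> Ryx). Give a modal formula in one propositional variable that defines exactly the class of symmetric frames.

p → □◇p

The condition is symmetry. The B schema p → □◇p defines it.
Suppose p→□◇p is valid. Take Rxy and set V(p)={x}. Then p at x, so □◇p at x, so ◇p at y, so some z with Ryz has p; z=x, i.e. Ryx.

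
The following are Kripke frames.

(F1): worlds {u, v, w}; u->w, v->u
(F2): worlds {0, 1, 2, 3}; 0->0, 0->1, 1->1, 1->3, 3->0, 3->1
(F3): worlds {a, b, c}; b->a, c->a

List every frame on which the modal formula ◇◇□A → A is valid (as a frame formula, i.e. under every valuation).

(F3)

Frame correspondent (Sahlqvist): ∀x ∀y (xR²y → ∃w (yRw ∧ x = w)) — i.e. a generalized confluence (Geach) condition.
(F1): fails — vR²w but no t with wRt and v=t.
(F2): fails — 0R²1 but no w with 1Rw and 0=w.
(F3): condition met.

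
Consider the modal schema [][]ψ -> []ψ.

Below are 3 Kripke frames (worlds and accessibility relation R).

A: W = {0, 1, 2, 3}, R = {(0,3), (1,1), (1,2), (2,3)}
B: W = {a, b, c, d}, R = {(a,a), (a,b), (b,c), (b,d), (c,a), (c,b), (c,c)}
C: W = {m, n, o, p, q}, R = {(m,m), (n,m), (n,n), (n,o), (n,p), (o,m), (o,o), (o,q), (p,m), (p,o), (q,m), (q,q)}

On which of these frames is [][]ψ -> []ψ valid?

This is the axiom for density; its first-order frame correspondent is forall x forall y (Rxy -> exists z (Rxz & Rzy)).
A: fails — R23 but no z with R2z and Rz3.
B: fails — Rbd but no z with Rbz and Rzd.
C: ✓.
Valid on: C.

C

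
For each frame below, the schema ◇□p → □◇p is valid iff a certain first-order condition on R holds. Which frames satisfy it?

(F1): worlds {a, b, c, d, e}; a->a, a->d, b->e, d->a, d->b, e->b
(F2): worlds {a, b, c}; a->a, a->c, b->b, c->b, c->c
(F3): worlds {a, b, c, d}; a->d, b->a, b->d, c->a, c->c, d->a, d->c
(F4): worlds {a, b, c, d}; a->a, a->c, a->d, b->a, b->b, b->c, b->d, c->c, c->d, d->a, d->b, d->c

This is the axiom for convergence; its first-order frame correspondent is ∀x ∀y ∀z (Rxy ∧ Rxz → ∃w (Ryw ∧ Rzw)).
(F1): fails — Rdb and Rda but b and a have no common successor.
(F2): holds.
(F3): fails — Rba and Rbd but a and d have no common successor.
(F4): holds.
Valid on: (F2), (F4).

(F2), (F4)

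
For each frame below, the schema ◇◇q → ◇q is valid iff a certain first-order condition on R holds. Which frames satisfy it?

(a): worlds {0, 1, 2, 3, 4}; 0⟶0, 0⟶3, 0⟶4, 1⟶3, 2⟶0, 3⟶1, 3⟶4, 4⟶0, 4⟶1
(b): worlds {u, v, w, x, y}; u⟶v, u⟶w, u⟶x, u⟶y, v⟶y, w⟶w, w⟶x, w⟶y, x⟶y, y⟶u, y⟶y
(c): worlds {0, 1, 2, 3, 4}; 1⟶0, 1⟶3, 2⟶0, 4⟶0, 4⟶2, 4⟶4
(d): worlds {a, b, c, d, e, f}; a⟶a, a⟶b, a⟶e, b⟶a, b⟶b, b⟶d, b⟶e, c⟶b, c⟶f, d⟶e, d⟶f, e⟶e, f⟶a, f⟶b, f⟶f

This is the axiom for transitivity; its first-order frame correspondent is ∀x ∀y ∀z (Rxy ∧ Ryz → Rxz).
(a): fails — R34 and R40 but not R30.
(b): fails — Rwy and Ryu but not Rwu.
(c): holds.
(d): fails — Rcf and Rfa but not Rca.
Valid on: (c).

(c)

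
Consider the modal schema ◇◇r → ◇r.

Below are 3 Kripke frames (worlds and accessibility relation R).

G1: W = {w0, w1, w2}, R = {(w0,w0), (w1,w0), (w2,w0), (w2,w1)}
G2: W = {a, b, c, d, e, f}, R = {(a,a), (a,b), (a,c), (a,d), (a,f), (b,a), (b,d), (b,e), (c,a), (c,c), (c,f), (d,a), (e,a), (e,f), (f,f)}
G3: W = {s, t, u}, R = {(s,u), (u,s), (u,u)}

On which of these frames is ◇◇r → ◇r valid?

Frame correspondent (Sahlqvist): ∀x ∀y ∀z (Rxy ∧ Ryz → Rxz) — i.e. transitivity.
G1: ✓.
G2: fails — Rea and Rab but not Reb.
G3: fails — Rsu and Rus but not Rss.

G1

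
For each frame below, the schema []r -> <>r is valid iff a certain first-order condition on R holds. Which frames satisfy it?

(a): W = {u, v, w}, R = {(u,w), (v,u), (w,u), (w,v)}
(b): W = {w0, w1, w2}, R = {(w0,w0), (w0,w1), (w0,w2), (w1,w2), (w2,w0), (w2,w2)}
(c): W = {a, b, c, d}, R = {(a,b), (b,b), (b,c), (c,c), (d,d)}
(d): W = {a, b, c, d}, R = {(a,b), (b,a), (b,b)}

(a), (b), (c)

Frame correspondent (Sahlqvist): forall x exists y Rxy — i.e. seriality.
(a): satisfies the condition.
(b): satisfies the condition.
(c): satisfies the condition.
(d): fails — world c has no successor.
Valid on: (a), (b), (c).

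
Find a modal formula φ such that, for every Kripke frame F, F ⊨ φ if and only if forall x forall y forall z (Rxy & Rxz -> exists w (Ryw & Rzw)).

This is convergence; the standard corresponding axiom is .2: ◇□p → □◇p.
Suppose ◇□p→□◇p is valid. Take Rxy, Rxz and set V(p)={w : Ryw}. Then □p at y so ◇□p at x, so □◇p at x, so ◇p at z, giving w with Rzw and Ryw.

◇□p → □◇p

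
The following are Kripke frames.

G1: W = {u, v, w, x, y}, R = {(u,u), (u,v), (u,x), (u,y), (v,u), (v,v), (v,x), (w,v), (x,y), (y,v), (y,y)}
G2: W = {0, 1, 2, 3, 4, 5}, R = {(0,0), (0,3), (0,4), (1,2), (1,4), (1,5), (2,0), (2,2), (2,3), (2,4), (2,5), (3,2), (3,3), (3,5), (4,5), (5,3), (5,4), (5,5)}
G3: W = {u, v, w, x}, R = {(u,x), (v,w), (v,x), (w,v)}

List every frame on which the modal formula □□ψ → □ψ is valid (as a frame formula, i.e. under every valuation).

This is the axiom for density; its first-order frame correspondent is ∀x ∀y (Rxy → ∃z (Rxz ∧ Rzy)).
G1: condition met.
G2: condition met.
G3: fails — Rvx but no z with Rvz and Rzx.
Valid on: G1, G2.

G1, G2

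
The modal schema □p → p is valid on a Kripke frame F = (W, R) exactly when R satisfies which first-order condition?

This is the T axiom.
Its frame correspondent is reflexivity — ∀x Rxx.

reflexivity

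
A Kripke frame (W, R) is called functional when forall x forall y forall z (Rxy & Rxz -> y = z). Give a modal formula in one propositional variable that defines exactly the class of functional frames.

The condition is partial functionality. The CD schema ◇s → □s defines it.
Suppose ◇s→□s is valid. Take Rxy, Rxz and set V(s)={y}. Then ◇s at x, so □s at x, so s at z, i.e. z=y.

◇s → □s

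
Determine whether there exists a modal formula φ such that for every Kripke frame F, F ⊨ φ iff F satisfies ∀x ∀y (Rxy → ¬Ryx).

If a class were modally definable it would be closed under surjective bounded morphisms (Goldblatt–Thomason).
The 4-cycle (worlds a,b,c,d with a→b→c→d→a) is asymmetric. Mapping every world to a single reflexive point • is a surjective bounded morphism, and the reflexive point is not asymmetric (R•• but asymmetry requires ¬R••).
So the class is not modally definable.

Not modally definable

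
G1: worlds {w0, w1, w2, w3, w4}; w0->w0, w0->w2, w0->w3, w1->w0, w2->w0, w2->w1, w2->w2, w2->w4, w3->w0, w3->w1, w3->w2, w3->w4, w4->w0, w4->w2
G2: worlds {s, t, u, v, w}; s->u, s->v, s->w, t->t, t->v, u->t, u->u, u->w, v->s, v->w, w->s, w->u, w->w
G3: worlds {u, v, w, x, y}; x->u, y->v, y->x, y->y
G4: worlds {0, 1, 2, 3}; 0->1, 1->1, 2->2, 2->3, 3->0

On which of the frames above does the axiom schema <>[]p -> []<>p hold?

G1

Frame correspondent (Sahlqvist): forall x forall y forall z (Rxy & Rxz -> exists w (Ryw & Rzw)) — i.e. convergence.
G1: ✓.
G2: fails — Rtv and Rtt but v and t have no common successor.
G3: fails — Rxu and Rxu but u and u have no common successor.
G4: fails — R23 and R22 but 3 and 2 have no common successor.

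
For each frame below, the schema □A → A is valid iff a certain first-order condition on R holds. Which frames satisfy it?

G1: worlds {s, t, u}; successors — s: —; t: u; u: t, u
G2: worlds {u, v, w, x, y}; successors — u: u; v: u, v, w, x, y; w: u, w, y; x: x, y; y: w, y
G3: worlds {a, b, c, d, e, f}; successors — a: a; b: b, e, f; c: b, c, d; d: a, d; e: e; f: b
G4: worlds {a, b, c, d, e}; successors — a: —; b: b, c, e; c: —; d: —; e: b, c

G2

This is the axiom for reflexivity; its first-order frame correspondent is ∀x Rxx.
G1: fails — world s does not see itself.
G2: condition met.
G3: fails — world f does not see itself.
G4: fails — world a does not see itself.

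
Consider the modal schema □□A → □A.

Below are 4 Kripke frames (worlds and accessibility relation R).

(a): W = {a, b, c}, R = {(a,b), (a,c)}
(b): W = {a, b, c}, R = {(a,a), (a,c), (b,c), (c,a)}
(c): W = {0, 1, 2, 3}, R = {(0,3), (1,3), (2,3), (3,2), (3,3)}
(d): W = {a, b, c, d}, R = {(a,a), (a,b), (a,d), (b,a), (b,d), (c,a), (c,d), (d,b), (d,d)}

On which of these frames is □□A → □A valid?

Frame correspondent (Sahlqvist): ∀x ∀y (Rxy → ∃z (Rxz ∧ Rzy)) — i.e. density.
(a): fails — Rac but no z with Raz and Rzc.
(b): fails — Rbc but no z with Rbz and Rzc.
(c): condition met.
(d): condition met.

(c), (d)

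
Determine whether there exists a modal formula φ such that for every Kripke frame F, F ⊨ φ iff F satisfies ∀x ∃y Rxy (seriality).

Definable; □r → ◇r defines it

This is a Sahlqvist condition; the D axiom □r → ◇r defines it.
Suppose □r→◇r is valid. At any x set V(r)=W. Then □r at x, so ◇r at x, so x has a successor.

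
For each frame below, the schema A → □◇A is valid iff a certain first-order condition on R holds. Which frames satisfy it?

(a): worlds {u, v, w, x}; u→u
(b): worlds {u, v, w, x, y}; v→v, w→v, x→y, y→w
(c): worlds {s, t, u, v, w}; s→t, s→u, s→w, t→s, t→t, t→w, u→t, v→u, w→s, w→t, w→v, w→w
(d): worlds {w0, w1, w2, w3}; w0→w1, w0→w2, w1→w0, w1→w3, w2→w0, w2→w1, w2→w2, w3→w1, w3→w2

(a)

The schema corresponds to symmetry: ∀x ∀y (Rxy → Ryx).
(a): holds.
(b): fails — Rxy but not Ryx.
(c): fails — Rut but not Rtu.
(d): fails — Rw3w2 but not Rw2w3.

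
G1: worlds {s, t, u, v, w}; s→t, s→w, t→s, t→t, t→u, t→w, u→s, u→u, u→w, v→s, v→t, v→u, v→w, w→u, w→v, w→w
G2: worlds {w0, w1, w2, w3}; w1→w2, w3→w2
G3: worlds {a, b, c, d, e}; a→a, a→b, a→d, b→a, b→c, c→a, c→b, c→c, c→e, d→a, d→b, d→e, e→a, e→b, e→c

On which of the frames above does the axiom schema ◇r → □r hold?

G2

The schema corresponds to partial functionality: ∀x ∀y ∀z (Rxy ∧ Rxz → y = z).
G1: fails — s sees both t and w.
G2: ✓.
G3: fails — a sees both a and b.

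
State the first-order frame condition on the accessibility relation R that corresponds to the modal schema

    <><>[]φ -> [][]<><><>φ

This is a Sahlqvist (Geach-type) schema ◇^2□^1φ → □^2◇^3φ.
Minimal-valuation argument: fix x; take any y with xR^2y and any z with xR^2z. Set V(φ) to the set of worlds R-reachable from y in exactly 1 step. Then □^1φ holds at y, so the antecedent holds at x; validity forces ◇^3φ at z, giving a w with zR^3w and yR^1w.
First-order correspondent: forall x forall y forall z ((x R^2 y & x R^2 z) -> exists w (yRw & z R^3 w)).

forall x forall y forall z ((x R^2 y & x R^2 z) -> exists w (yRw & z R^3 w))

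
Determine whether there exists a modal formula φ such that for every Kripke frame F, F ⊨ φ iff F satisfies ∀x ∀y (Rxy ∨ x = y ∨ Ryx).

Not definable by any modal formula

Any modally definable frame class is closed under disjoint unions.
Take 2 disjoint single-world reflexive frames: each is trivially connected, but their disjoint union has 2 worlds with no edge between distinct components, so it is not connected.
So the class is not modally definable.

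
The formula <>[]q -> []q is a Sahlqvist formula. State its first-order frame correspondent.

the Euclidean property: forall x forall y forall z (Rxy & Rxz -> Ryz)

Replacing q by ¬q and contraposing gives the equivalent schema ◇q → □◇q.
Suppose ◇q→□◇q is valid. Take Rxy, Rxz and set V(q)={y}. Then ◇q at x, so □◇q at x, so ◇q at z, so some w with Rzw has q; w=y, i.e. Rzy. By symmetry of the argument, Ryz.
The converse is a direct semantic check.
Frame condition: forall x forall y forall z (Rxy & Rxz -> Ryz).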